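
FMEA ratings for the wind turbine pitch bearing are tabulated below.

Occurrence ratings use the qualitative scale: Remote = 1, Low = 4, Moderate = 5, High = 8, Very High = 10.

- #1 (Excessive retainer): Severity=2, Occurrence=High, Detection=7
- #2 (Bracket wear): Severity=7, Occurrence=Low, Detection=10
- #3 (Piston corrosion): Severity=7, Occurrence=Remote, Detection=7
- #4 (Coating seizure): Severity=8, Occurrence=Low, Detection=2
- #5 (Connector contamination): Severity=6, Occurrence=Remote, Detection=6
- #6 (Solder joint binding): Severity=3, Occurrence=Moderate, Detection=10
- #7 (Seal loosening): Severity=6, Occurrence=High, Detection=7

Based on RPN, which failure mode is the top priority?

RPN = Severity × Occurrence × Detection:
  #1: 2 × 8 × 7 = 112
  #2: 7 × 4 × 10 = 280
  #3: 7 × 1 × 7 = 49
  #4: 8 × 4 × 2 = 64
  #5: 6 × 1 × 6 = 36
  #6: 3 × 5 × 10 = 150
  #7: 6 × 8 × 7 = 336
Highest RPN is 336 → #7.

#7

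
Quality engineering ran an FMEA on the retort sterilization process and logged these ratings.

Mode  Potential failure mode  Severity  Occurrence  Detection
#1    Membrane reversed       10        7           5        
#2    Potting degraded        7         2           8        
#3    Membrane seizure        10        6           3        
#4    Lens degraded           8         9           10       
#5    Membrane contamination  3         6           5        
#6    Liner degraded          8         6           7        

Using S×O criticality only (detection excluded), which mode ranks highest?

#4

Criticality = Severity × Occurrence:
  #1: 10 × 7 = 70
  #2: 7 × 2 = 14
  #3: 10 × 6 = 60
  #4: 8 × 9 = 72
  #5: 3 × 6 = 18
  #6: 8 × 6 = 48
Highest criticality is 72 → #4.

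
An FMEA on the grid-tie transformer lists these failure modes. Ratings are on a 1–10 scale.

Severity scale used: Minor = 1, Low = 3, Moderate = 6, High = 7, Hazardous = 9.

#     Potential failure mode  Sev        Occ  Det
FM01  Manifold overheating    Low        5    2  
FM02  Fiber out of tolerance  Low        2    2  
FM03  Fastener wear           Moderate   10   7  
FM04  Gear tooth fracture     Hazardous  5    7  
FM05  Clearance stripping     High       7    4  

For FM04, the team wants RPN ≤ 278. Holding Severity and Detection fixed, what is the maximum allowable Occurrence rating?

4

FM04: S=9, O=5, D=7 → current RPN = 315.
Fixed product = 63. Need 63 × O ≤ 278, so O ≤ 278/63 = 4.41.
Maximum integer Occurrence rating = 4 (gives RPN 252; O=5 would give 315 > 278).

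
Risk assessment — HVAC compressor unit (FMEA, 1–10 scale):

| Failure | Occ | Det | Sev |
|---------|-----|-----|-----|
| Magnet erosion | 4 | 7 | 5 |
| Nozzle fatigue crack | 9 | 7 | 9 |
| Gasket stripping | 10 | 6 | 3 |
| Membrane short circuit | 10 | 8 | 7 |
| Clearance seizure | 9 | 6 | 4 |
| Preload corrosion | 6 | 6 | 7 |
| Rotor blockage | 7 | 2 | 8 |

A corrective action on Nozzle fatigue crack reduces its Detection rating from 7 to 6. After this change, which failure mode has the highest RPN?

RPN = Severity × Occurrence × Detection:
  Magnet erosion: 5 × 4 × 7 = 140
  Nozzle fatigue crack: 9 × 9 × 7 = 567
  Gasket stripping: 3 × 10 × 6 = 180
  Membrane short circuit: 7 × 10 × 8 = 560
  Clearance seizure: 4 × 9 × 6 = 216
  Preload corrosion: 7 × 6 × 6 = 252
  Rotor blockage: 8 × 7 × 2 = 112
After action: Nozzle fatigue crack → 9 × 9 × 6 = 486.
Revised RPNs: Membrane short circuit=560, Nozzle fatigue crack=486, Preload corrosion=252, Clearance seizure=216, Gasket stripping=180, Magnet erosion=140, Rotor blockage=112.
Highest is now Membrane short circuit (560).

Membrane short circuit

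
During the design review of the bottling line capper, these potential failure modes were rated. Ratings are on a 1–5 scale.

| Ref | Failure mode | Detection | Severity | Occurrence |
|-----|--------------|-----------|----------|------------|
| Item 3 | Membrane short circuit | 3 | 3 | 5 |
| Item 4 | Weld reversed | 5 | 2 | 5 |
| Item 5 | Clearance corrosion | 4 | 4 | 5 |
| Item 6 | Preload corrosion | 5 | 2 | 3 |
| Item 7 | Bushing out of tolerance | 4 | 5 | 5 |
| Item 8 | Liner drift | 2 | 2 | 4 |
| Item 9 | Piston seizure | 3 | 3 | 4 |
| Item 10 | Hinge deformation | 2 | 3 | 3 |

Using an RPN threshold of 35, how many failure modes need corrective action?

5

RPN = Severity × Occurrence × Detection:
  Item 3: 3 × 5 × 3 = 45
  Item 4: 2 × 5 × 5 = 50
  Item 5: 4 × 5 × 4 = 80
  Item 6: 2 × 3 × 5 = 30
  Item 7: 5 × 5 × 4 = 100
  Item 8: 2 × 4 × 2 = 16
  Item 9: 3 × 4 × 3 = 36
  Item 10: 3 × 3 × 2 = 18
Modes with RPN ≥ 35: Item 3 (45), Item 4 (50), Item 5 (80), Item 7 (100), Item 9 (36) → 5.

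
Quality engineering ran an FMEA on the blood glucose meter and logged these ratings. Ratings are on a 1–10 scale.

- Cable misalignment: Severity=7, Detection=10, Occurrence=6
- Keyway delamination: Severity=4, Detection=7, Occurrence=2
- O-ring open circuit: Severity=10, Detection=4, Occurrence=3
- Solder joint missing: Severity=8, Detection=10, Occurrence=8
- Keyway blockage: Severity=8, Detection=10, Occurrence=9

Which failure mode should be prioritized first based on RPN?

Keyway blockage

RPN = Severity × Occurrence × Detection:
  Cable misalignment: 7 × 6 × 10 = 420
  Keyway delamination: 4 × 2 × 7 = 56
  O-ring open circuit: 10 × 3 × 4 = 120
  Solder joint missing: 8 × 8 × 10 = 640
  Keyway blockage: 8 × 9 × 10 = 720
Highest RPN is 720 → Keyway blockage.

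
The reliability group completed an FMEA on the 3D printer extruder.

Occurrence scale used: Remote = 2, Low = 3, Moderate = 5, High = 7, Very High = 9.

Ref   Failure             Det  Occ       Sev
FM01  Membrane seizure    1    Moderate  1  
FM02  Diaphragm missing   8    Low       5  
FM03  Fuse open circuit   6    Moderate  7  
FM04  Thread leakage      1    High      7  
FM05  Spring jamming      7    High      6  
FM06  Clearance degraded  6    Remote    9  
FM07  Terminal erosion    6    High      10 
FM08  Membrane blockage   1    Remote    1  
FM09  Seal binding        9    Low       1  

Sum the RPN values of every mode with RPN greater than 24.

RPN = Severity × Occurrence × Detection:
  FM01: 1 × 5 × 1 = 5
  FM02: 5 × 3 × 8 = 120
  FM03: 7 × 5 × 6 = 210
  FM04: 7 × 7 × 1 = 49
  FM05: 6 × 7 × 7 = 294
  FM06: 9 × 2 × 6 = 108
  FM07: 10 × 7 × 6 = 420
  FM08: 1 × 2 × 1 = 2
  FM09: 1 × 3 × 9 = 27
RPN > 24: FM02 (120), FM03 (210), FM04 (49), FM05 (294), FM06 (108), FM07 (420), FM09 (27).
Sum: 120 + 210 + 49 + 294 + 108 + 420 + 27 = 1228.

1228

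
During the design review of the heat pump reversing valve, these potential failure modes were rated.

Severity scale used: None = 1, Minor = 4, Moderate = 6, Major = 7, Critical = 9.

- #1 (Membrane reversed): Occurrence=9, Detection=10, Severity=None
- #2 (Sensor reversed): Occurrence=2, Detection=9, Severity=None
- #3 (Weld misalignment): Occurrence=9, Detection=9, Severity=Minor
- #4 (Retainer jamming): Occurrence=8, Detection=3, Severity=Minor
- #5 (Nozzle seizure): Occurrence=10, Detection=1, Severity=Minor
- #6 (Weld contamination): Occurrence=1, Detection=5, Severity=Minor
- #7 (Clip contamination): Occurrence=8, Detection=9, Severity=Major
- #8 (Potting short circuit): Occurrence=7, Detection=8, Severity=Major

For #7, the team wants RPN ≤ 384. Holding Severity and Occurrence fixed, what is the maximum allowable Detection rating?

#7: S=7, O=8, D=9 → current RPN = 504.
Fixed product = 56. Need 56 × D ≤ 384, so D ≤ 384/56 = 6.86.
Maximum integer Detection rating = 6 (gives RPN 336; D=7 would give 392 > 384).

6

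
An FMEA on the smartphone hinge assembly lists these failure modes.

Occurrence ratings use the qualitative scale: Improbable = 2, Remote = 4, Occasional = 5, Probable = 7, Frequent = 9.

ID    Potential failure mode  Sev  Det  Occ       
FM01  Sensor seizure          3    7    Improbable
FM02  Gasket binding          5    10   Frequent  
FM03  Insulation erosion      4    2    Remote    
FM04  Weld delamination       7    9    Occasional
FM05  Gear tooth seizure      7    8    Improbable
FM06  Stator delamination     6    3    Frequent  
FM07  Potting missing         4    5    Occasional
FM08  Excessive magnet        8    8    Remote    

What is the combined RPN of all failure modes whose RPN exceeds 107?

1295

RPN = Severity × Occurrence × Detection:
  FM01: 3 × 2 × 7 = 42
  FM02: 5 × 9 × 10 = 450
  FM03: 4 × 4 × 2 = 32
  FM04: 7 × 5 × 9 = 315
  FM05: 7 × 2 × 8 = 112
  FM06: 6 × 9 × 3 = 162
  FM07: 4 × 5 × 5 = 100
  FM08: 8 × 4 × 8 = 256
RPN > 107: FM02 (450), FM04 (315), FM05 (112), FM06 (162), FM08 (256).
Sum: 450 + 315 + 112 + 162 + 256 = 1295.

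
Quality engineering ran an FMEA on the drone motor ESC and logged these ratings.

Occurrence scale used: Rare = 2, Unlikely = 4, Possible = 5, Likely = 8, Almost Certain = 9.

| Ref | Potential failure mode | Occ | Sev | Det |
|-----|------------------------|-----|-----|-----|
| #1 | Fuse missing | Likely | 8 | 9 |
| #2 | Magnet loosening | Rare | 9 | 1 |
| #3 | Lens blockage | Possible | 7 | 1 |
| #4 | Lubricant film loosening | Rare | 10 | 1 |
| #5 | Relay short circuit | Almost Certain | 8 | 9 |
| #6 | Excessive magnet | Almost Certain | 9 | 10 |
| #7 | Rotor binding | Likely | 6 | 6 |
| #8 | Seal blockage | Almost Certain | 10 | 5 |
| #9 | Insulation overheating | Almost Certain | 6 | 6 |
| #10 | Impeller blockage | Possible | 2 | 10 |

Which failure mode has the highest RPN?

RPN = Severity × Occurrence × Detection:
  #1: 8 × 8 × 9 = 576
  #2: 9 × 2 × 1 = 18
  #3: 7 × 5 × 1 = 35
  #4: 10 × 2 × 1 = 20
  #5: 8 × 9 × 9 = 648
  #6: 9 × 9 × 10 = 810
  #7: 6 × 8 × 6 = 288
  #8: 10 × 9 × 5 = 450
  #9: 6 × 9 × 6 = 324
  #10: 2 × 5 × 10 = 100
Highest RPN is 810 → #6.

#6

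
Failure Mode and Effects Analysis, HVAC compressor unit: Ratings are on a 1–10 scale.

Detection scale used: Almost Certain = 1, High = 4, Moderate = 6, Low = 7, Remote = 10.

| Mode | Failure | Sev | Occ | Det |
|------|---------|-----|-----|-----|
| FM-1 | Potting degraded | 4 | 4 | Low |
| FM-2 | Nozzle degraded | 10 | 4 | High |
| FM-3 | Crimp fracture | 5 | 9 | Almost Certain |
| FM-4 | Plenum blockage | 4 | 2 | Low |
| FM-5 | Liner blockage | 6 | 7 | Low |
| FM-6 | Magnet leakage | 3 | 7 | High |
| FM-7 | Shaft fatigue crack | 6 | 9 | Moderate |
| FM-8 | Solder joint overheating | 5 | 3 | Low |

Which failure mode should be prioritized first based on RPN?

FM-7

RPN = Severity × Occurrence × Detection:
  FM-1: 4 × 4 × 7 = 112
  FM-2: 10 × 4 × 4 = 160
  FM-3: 5 × 9 × 1 = 45
  FM-4: 4 × 2 × 7 = 56
  FM-5: 6 × 7 × 7 = 294
  FM-6: 3 × 7 × 4 = 84
  FM-7: 6 × 9 × 6 = 324
  FM-8: 5 × 3 × 7 = 105
Highest RPN is 324 → FM-7.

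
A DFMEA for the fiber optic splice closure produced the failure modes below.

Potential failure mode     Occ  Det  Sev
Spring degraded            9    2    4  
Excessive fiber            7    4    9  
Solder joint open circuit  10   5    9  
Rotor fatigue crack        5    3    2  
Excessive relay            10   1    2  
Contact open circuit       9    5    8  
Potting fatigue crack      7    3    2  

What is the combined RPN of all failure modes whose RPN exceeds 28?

RPN = Severity × Occurrence × Detection:
  Spring degraded: 4 × 9 × 2 = 72
  Excessive fiber: 9 × 7 × 4 = 252
  Solder joint open circuit: 9 × 10 × 5 = 450
  Rotor fatigue crack: 2 × 5 × 3 = 30
  Excessive relay: 2 × 10 × 1 = 20
  Contact open circuit: 8 × 9 × 5 = 360
  Potting fatigue crack: 2 × 7 × 3 = 42
RPN > 28: Spring degraded (72), Excessive fiber (252), Solder joint open circuit (450), Rotor fatigue crack (30), Contact open circuit (360), Potting fatigue crack (42).
Sum: 72 + 252 + 450 + 30 + 360 + 42 = 1206.

1206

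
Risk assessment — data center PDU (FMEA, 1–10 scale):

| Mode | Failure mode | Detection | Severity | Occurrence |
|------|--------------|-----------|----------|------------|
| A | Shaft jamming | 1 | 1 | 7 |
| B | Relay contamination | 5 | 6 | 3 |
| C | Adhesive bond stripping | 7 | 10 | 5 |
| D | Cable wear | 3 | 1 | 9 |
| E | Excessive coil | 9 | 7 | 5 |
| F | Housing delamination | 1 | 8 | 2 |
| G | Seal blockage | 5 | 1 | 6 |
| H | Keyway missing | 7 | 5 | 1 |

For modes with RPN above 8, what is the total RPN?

863

RPN = Severity × Occurrence × Detection:
  A: 1 × 7 × 1 = 7
  B: 6 × 3 × 5 = 90
  C: 10 × 5 × 7 = 350
  D: 1 × 9 × 3 = 27
  E: 7 × 5 × 9 = 315
  F: 8 × 2 × 1 = 16
  G: 1 × 6 × 5 = 30
  H: 5 × 1 × 7 = 35
RPN > 8: B (90), C (350), D (27), E (315), F (16), G (30), H (35).
Sum: 90 + 350 + 27 + 315 + 16 + 30 + 35 = 863.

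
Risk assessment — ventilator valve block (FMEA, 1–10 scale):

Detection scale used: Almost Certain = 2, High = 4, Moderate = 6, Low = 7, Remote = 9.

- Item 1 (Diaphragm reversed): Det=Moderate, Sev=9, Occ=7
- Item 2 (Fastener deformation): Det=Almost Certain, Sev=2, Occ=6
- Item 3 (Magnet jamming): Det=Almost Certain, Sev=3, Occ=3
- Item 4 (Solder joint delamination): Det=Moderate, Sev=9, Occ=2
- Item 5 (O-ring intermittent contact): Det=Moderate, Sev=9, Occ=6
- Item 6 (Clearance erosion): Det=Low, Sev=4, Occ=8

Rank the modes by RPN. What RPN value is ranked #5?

24

RPN = Severity × Occurrence × Detection:
  Item 1: 9 × 7 × 6 = 378
  Item 2: 2 × 6 × 2 = 24
  Item 3: 3 × 3 × 2 = 18
  Item 4: 9 × 2 × 6 = 108
  Item 5: 9 × 6 × 6 = 324
  Item 6: 4 × 8 × 7 = 224
Sorted descending: 378, 324, 224, 108, 24, 18.
The fifth-highest RPN is 24 (Item 2).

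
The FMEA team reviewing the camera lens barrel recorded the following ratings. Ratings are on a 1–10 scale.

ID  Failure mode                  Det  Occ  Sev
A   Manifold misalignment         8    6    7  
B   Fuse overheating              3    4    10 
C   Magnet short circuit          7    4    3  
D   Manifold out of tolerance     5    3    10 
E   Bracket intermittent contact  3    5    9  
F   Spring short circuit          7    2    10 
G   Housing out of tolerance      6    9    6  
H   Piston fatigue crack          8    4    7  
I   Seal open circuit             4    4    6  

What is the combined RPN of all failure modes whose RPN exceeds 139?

RPN = Severity × Occurrence × Detection:
  A: 7 × 6 × 8 = 336
  B: 10 × 4 × 3 = 120
  C: 3 × 4 × 7 = 84
  D: 10 × 3 × 5 = 150
  E: 9 × 5 × 3 = 135
  F: 10 × 2 × 7 = 140
  G: 6 × 9 × 6 = 324
  H: 7 × 4 × 8 = 224
  I: 6 × 4 × 4 = 96
RPN > 139: A (336), D (150), F (140), G (324), H (224).
Sum: 336 + 150 + 140 + 324 + 224 = 1174.

1174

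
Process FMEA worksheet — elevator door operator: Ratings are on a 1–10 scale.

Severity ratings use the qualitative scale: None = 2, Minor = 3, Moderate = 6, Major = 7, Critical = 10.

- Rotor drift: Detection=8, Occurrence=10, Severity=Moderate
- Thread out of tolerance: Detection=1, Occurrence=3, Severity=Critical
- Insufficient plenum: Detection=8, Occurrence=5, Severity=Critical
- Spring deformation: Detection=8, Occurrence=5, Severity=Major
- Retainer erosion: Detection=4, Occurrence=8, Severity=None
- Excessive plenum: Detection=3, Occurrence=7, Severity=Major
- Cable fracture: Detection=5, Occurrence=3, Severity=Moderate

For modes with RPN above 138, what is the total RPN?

RPN = Severity × Occurrence × Detection:
  Rotor drift: 6 × 10 × 8 = 480
  Thread out of tolerance: 10 × 3 × 1 = 30
  Insufficient plenum: 10 × 5 × 8 = 400
  Spring deformation: 7 × 5 × 8 = 280
  Retainer erosion: 2 × 8 × 4 = 64
  Excessive plenum: 7 × 7 × 3 = 147
  Cable fracture: 6 × 3 × 5 = 90
RPN > 138: Rotor drift (480), Insufficient plenum (400), Spring deformation (280), Excessive plenum (147).
Sum: 480 + 400 + 280 + 147 = 1307.

1307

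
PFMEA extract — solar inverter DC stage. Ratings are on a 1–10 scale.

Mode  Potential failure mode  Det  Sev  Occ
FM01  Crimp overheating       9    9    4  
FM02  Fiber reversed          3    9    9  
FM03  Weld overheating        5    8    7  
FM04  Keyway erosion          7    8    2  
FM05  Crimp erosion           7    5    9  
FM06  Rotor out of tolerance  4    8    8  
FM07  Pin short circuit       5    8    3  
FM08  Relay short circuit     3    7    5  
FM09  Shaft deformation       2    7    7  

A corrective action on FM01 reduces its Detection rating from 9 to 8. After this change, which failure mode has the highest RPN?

FM05

RPN = Severity × Occurrence × Detection:
  FM01: 9 × 4 × 9 = 324
  FM02: 9 × 9 × 3 = 243
  FM03: 8 × 7 × 5 = 280
  FM04: 8 × 2 × 7 = 112
  FM05: 5 × 9 × 7 = 315
  FM06: 8 × 8 × 4 = 256
  FM07: 8 × 3 × 5 = 120
  FM08: 7 × 5 × 3 = 105
  FM09: 7 × 7 × 2 = 98
After action: FM01 → 9 × 4 × 8 = 288.
Revised RPNs: FM05=315, FM01=288, FM03=280, FM06=256, FM02=243, FM07=120, FM04=112, FM08=105, FM09=98.
Highest is now FM05 (315).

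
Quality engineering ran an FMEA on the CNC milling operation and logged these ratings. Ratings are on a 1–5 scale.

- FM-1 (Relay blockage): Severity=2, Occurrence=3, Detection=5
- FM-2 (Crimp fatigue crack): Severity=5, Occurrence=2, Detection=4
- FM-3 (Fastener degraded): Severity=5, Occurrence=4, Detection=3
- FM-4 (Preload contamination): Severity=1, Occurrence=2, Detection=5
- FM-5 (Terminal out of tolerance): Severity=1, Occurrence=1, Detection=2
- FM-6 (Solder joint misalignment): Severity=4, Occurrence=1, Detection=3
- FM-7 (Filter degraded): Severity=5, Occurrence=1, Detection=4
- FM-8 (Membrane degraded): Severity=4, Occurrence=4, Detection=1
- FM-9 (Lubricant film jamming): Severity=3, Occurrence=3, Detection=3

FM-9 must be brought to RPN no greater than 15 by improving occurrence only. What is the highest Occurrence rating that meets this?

FM-9: S=3, O=3, D=3 → current RPN = 27.
Fixed product = 9. Need 9 × O ≤ 15, so O ≤ 15/9 = 1.67.
Maximum integer Occurrence rating = 1 (gives RPN 9; O=2 would give 18 > 15).

1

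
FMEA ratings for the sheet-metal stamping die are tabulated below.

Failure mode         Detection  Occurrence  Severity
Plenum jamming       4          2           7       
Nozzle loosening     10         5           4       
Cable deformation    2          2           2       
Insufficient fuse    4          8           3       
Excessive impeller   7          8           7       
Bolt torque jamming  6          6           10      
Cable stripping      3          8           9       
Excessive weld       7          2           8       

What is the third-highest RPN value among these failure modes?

216

RPN = Severity × Occurrence × Detection:
  Plenum jamming: 7 × 2 × 4 = 56
  Nozzle loosening: 4 × 5 × 10 = 200
  Cable deformation: 2 × 2 × 2 = 8
  Insufficient fuse: 3 × 8 × 4 = 96
  Excessive impeller: 7 × 8 × 7 = 392
  Bolt torque jamming: 10 × 6 × 6 = 360
  Cable stripping: 9 × 8 × 3 = 216
  Excessive weld: 8 × 2 × 7 = 112
Sorted descending: 392, 360, 216, 200, 112, 96, 56, 8.
The third-highest RPN is 216 (Cable stripping).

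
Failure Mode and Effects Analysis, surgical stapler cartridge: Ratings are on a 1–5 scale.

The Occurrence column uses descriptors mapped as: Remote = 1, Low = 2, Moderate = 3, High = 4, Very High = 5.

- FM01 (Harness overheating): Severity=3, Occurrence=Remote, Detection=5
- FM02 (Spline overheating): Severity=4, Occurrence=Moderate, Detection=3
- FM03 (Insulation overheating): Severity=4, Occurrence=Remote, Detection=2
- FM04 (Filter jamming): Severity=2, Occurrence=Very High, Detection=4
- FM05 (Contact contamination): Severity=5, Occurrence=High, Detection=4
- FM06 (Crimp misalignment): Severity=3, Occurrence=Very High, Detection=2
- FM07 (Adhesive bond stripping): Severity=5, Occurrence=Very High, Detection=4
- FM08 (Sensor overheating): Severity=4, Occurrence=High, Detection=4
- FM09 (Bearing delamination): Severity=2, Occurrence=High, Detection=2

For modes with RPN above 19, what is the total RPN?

RPN = Severity × Occurrence × Detection:
  FM01: 3 × 1 × 5 = 15
  FM02: 4 × 3 × 3 = 36
  FM03: 4 × 1 × 2 = 8
  FM04: 2 × 5 × 4 = 40
  FM05: 5 × 4 × 4 = 80
  FM06: 3 × 5 × 2 = 30
  FM07: 5 × 5 × 4 = 100
  FM08: 4 × 4 × 4 = 64
  FM09: 2 × 4 × 2 = 16
RPN > 19: FM02 (36), FM04 (40), FM05 (80), FM06 (30), FM07 (100), FM08 (64).
Sum: 36 + 40 + 80 + 30 + 100 + 64 = 350.

350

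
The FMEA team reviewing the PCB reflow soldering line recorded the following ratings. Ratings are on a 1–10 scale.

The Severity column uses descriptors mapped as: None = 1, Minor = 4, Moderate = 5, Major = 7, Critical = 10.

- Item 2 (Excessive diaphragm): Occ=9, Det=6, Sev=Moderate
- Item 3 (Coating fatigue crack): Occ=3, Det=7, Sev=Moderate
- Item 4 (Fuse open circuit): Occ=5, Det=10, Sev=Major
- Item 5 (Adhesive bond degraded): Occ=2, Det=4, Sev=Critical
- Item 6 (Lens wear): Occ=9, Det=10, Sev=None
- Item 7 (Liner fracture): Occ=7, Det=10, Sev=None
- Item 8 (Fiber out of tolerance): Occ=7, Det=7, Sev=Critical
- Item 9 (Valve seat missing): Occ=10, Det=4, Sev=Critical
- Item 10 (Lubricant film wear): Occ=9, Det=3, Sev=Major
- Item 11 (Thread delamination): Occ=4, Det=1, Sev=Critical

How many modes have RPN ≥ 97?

6

RPN = Severity × Occurrence × Detection:
  Item 2: 5 × 9 × 6 = 270
  Item 3: 5 × 3 × 7 = 105
  Item 4: 7 × 5 × 10 = 350
  Item 5: 10 × 2 × 4 = 80
  Item 6: 1 × 9 × 10 = 90
  Item 7: 1 × 7 × 10 = 70
  Item 8: 10 × 7 × 7 = 490
  Item 9: 10 × 10 × 4 = 400
  Item 10: 7 × 9 × 3 = 189
  Item 11: 10 × 4 × 1 = 40
Modes with RPN ≥ 97: Item 2 (270), Item 3 (105), Item 4 (350), Item 8 (490), Item 9 (400), Item 10 (189) → 6.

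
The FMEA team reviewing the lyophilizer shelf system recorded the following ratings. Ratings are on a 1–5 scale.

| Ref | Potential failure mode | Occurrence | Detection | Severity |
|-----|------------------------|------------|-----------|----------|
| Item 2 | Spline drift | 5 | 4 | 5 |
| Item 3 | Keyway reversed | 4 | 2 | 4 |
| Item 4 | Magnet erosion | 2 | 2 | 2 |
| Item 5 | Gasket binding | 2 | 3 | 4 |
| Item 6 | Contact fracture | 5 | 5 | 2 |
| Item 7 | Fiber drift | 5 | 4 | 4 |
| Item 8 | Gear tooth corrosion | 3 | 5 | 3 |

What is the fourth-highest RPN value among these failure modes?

RPN = Severity × Occurrence × Detection:
  Item 2: 5 × 5 × 4 = 100
  Item 3: 4 × 4 × 2 = 32
  Item 4: 2 × 2 × 2 = 8
  Item 5: 4 × 2 × 3 = 24
  Item 6: 2 × 5 × 5 = 50
  Item 7: 4 × 5 × 4 = 80
  Item 8: 3 × 3 × 5 = 45
Sorted descending: 100, 80, 50, 45, 32, 24, 8.
The fourth-highest RPN is 45 (Item 8).

45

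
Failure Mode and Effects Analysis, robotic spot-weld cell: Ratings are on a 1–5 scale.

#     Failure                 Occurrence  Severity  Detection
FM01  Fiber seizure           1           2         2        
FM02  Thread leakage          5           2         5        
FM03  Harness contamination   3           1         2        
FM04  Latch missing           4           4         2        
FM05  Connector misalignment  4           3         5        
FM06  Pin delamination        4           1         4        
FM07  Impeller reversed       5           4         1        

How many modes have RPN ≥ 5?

6

RPN = Severity × Occurrence × Detection:
  FM01: 2 × 1 × 2 = 4
  FM02: 2 × 5 × 5 = 50
  FM03: 1 × 3 × 2 = 6
  FM04: 4 × 4 × 2 = 32
  FM05: 3 × 4 × 5 = 60
  FM06: 1 × 4 × 4 = 16
  FM07: 4 × 5 × 1 = 20
Modes with RPN ≥ 5: FM02 (50), FM03 (6), FM04 (32), FM05 (60), FM06 (16), FM07 (20) → 6.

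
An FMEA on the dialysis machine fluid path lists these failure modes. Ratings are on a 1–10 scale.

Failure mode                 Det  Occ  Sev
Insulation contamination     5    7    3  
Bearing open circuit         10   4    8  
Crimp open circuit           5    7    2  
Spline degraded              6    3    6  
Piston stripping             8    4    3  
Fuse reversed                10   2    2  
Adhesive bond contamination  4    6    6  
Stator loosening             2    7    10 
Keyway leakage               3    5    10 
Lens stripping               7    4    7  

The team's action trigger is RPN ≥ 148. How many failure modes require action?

RPN = Severity × Occurrence × Detection:
  Insulation contamination: 3 × 7 × 5 = 105
  Bearing open circuit: 8 × 4 × 10 = 320
  Crimp open circuit: 2 × 7 × 5 = 70
  Spline degraded: 6 × 3 × 6 = 108
  Piston stripping: 3 × 4 × 8 = 96
  Fuse reversed: 2 × 2 × 10 = 40
  Adhesive bond contamination: 6 × 6 × 4 = 144
  Stator loosening: 10 × 7 × 2 = 140
  Keyway leakage: 10 × 5 × 3 = 150
  Lens stripping: 7 × 4 × 7 = 196
Modes with RPN ≥ 148: Bearing open circuit (320), Keyway leakage (150), Lens stripping (196) → 3.

3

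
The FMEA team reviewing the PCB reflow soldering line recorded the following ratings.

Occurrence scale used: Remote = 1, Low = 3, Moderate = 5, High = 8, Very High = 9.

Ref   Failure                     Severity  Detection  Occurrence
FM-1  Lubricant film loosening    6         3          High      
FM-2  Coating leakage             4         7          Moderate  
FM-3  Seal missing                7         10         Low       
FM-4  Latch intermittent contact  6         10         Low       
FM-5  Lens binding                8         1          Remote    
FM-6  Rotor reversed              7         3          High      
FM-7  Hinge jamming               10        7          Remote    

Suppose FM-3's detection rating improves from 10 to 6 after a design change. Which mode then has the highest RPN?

RPN = Severity × Occurrence × Detection:
  FM-1: 6 × 8 × 3 = 144
  FM-2: 4 × 5 × 7 = 140
  FM-3: 7 × 3 × 10 = 210
  FM-4: 6 × 3 × 10 = 180
  FM-5: 8 × 1 × 1 = 8
  FM-6: 7 × 8 × 3 = 168
  FM-7: 10 × 1 × 7 = 70
After action: FM-3 → 7 × 3 × 6 = 126.
Revised RPNs: FM-4=180, FM-6=168, FM-1=144, FM-2=140, FM-3=126, FM-7=70, FM-5=8.
Highest is now FM-4 (180).

FM-4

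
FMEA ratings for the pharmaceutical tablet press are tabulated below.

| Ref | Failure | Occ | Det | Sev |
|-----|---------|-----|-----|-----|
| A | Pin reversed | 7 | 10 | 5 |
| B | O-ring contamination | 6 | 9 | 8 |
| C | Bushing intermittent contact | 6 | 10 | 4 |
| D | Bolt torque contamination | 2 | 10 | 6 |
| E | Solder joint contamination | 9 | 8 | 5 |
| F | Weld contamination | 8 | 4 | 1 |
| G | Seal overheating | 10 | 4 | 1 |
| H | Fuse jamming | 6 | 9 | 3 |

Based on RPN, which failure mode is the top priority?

B

RPN = Severity × Occurrence × Detection:
  A: 5 × 7 × 10 = 350
  B: 8 × 6 × 9 = 432
  C: 4 × 6 × 10 = 240
  D: 6 × 2 × 10 = 120
  E: 5 × 9 × 8 = 360
  F: 1 × 8 × 4 = 32
  G: 1 × 10 × 4 = 40
  H: 3 × 6 × 9 = 162
Highest RPN is 432 → B.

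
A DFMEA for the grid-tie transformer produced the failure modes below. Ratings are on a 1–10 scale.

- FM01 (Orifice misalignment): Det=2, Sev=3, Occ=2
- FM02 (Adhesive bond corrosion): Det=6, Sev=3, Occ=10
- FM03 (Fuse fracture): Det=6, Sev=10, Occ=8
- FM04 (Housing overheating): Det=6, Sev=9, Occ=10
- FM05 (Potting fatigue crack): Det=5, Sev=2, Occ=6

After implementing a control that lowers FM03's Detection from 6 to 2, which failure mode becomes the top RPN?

RPN = Severity × Occurrence × Detection:
  FM01: 3 × 2 × 2 = 12
  FM02: 3 × 10 × 6 = 180
  FM03: 10 × 8 × 6 = 480
  FM04: 9 × 10 × 6 = 540
  FM05: 2 × 6 × 5 = 60
After action: FM03 → 10 × 8 × 2 = 160.
Revised RPNs: FM04=540, FM02=180, FM03=160, FM05=60, FM01=12.
Highest is now FM04 (540).

FM04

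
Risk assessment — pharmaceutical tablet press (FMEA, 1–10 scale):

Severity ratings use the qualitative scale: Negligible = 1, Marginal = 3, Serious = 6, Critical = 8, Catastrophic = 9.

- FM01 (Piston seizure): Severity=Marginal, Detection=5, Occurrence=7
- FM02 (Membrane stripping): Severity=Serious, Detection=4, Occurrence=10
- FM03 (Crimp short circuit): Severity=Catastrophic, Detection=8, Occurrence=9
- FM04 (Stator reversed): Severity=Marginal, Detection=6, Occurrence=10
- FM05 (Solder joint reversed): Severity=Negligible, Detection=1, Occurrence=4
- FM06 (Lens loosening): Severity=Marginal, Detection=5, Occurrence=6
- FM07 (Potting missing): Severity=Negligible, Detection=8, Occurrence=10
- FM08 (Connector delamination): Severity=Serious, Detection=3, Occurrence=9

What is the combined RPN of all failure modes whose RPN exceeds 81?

1425

RPN = Severity × Occurrence × Detection:
  FM01: 3 × 7 × 5 = 105
  FM02: 6 × 10 × 4 = 240
  FM03: 9 × 9 × 8 = 648
  FM04: 3 × 10 × 6 = 180
  FM05: 1 × 4 × 1 = 4
  FM06: 3 × 6 × 5 = 90
  FM07: 1 × 10 × 8 = 80
  FM08: 6 × 9 × 3 = 162
RPN > 81: FM01 (105), FM02 (240), FM03 (648), FM04 (180), FM06 (90), FM08 (162).
Sum: 105 + 240 + 648 + 180 + 90 + 162 = 1425.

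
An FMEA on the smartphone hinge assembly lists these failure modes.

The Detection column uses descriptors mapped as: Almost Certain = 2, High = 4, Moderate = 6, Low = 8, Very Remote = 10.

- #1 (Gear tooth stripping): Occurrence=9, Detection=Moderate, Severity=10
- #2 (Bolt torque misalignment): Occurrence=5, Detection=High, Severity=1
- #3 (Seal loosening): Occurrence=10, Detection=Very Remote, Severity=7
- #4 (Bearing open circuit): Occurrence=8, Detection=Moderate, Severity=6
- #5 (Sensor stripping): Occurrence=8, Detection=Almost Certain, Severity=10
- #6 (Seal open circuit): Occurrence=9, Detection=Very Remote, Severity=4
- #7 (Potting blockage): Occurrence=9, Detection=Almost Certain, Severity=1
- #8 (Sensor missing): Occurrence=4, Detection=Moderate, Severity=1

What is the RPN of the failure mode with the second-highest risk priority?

RPN = Severity × Occurrence × Detection:
  #1: 10 × 9 × 6 = 540
  #2: 1 × 5 × 4 = 20
  #3: 7 × 10 × 10 = 700
  #4: 6 × 8 × 6 = 288
  #5: 10 × 8 × 2 = 160
  #6: 4 × 9 × 10 = 360
  #7: 1 × 9 × 2 = 18
  #8: 1 × 4 × 6 = 24
Sorted descending: 700, 540, 360, 288, 160, 24, 20, 18.
The second-highest RPN is 540 (#1).

540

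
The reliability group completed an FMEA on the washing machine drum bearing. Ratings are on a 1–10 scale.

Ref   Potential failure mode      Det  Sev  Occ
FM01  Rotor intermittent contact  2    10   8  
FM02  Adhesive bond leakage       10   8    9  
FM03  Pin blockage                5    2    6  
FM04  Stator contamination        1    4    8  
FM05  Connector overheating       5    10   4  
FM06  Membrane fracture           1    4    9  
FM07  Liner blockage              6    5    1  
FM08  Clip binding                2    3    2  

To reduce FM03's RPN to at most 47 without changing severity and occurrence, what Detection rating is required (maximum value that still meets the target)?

3

FM03: S=2, O=6, D=5 → current RPN = 60.
Fixed product = 12. Need 12 × D ≤ 47, so D ≤ 47/12 = 3.92.
Maximum integer Detection rating = 3 (gives RPN 36; D=4 would give 48 > 47).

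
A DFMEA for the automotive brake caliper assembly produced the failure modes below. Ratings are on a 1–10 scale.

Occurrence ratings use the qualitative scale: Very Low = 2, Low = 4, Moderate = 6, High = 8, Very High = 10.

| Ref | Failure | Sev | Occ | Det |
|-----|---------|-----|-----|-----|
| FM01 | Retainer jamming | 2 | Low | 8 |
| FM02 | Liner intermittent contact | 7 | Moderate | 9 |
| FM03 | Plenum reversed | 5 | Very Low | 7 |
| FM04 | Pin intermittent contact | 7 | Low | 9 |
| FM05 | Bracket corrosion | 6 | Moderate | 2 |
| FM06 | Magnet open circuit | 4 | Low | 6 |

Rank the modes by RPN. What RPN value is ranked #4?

RPN = Severity × Occurrence × Detection:
  FM01: 2 × 4 × 8 = 64
  FM02: 7 × 6 × 9 = 378
  FM03: 5 × 2 × 7 = 70
  FM04: 7 × 4 × 9 = 252
  FM05: 6 × 6 × 2 = 72
  FM06: 4 × 4 × 6 = 96
Sorted descending: 378, 252, 96, 72, 70, 64.
The fourth-highest RPN is 72 (FM05).

72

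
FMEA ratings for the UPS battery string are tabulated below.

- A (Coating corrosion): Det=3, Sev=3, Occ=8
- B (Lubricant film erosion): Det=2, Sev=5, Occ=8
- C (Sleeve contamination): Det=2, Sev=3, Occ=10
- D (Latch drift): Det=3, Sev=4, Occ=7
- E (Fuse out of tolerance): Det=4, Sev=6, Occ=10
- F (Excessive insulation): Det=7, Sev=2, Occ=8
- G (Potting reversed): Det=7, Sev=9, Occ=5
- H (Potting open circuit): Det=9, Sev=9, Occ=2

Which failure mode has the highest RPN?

RPN = Severity × Occurrence × Detection:
  A: 3 × 8 × 3 = 72
  B: 5 × 8 × 2 = 80
  C: 3 × 10 × 2 = 60
  D: 4 × 7 × 3 = 84
  E: 6 × 10 × 4 = 240
  F: 2 × 8 × 7 = 112
  G: 9 × 5 × 7 = 315
  H: 9 × 2 × 9 = 162
Highest RPN is 315 → G.

G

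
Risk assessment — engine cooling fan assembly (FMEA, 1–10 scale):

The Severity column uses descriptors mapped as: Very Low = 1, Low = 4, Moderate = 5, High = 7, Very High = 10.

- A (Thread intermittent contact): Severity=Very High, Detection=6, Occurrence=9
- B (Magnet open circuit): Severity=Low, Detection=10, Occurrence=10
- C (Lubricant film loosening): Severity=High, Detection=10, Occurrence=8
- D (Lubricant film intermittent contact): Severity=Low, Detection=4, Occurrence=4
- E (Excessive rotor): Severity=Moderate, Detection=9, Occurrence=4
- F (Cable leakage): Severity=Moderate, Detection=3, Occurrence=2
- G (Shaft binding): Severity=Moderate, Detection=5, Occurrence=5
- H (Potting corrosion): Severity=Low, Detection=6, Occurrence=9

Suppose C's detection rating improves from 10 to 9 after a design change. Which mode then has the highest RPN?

A

RPN = Severity × Occurrence × Detection:
  A: 10 × 9 × 6 = 540
  B: 4 × 10 × 10 = 400
  C: 7 × 8 × 10 = 560
  D: 4 × 4 × 4 = 64
  E: 5 × 4 × 9 = 180
  F: 5 × 2 × 3 = 30
  G: 5 × 5 × 5 = 125
  H: 4 × 9 × 6 = 216
After action: C → 7 × 8 × 9 = 504.
Revised RPNs: A=540, C=504, B=400, H=216, E=180, G=125, D=64, F=30.
Highest is now A (540).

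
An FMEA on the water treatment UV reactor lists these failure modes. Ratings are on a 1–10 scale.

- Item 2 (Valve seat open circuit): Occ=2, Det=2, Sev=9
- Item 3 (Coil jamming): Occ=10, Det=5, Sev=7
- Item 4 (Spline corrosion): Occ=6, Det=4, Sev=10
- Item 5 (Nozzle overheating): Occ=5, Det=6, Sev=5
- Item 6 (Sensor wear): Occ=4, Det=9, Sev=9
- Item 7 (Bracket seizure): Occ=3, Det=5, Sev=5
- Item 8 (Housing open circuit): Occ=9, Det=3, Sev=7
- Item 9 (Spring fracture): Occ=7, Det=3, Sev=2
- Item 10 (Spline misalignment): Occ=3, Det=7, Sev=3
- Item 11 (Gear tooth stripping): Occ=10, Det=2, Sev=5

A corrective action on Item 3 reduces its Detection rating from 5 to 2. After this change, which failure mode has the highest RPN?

Item 6

RPN = Severity × Occurrence × Detection:
  Item 2: 9 × 2 × 2 = 36
  Item 3: 7 × 10 × 5 = 350
  Item 4: 10 × 6 × 4 = 240
  Item 5: 5 × 5 × 6 = 150
  Item 6: 9 × 4 × 9 = 324
  Item 7: 5 × 3 × 5 = 75
  Item 8: 7 × 9 × 3 = 189
  Item 9: 2 × 7 × 3 = 42
  Item 10: 3 × 3 × 7 = 63
  Item 11: 5 × 10 × 2 = 100
After action: Item 3 → 7 × 10 × 2 = 140.
Revised RPNs: Item 6=324, Item 4=240, Item 8=189, Item 5=150, Item 3=140, Item 11=100, Item 7=75, Item 10=63, Item 9=42, Item 2=36.
Highest is now Item 6 (324).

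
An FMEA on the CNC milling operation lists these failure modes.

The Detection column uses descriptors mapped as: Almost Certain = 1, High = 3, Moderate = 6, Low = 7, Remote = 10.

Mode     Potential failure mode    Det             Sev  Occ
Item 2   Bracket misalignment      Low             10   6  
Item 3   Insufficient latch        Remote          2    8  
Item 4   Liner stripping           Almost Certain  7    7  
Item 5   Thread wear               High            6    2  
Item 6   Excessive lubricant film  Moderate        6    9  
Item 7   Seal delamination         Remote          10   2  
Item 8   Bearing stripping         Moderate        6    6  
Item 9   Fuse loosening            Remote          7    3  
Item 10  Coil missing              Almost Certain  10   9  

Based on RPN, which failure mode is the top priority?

RPN = Severity × Occurrence × Detection:
  Item 2: 10 × 6 × 7 = 420
  Item 3: 2 × 8 × 10 = 160
  Item 4: 7 × 7 × 1 = 49
  Item 5: 6 × 2 × 3 = 36
  Item 6: 6 × 9 × 6 = 324
  Item 7: 10 × 2 × 10 = 200
  Item 8: 6 × 6 × 6 = 216
  Item 9: 7 × 3 × 10 = 210
  Item 10: 10 × 9 × 1 = 90
Highest RPN is 420 → Item 2.

Item 2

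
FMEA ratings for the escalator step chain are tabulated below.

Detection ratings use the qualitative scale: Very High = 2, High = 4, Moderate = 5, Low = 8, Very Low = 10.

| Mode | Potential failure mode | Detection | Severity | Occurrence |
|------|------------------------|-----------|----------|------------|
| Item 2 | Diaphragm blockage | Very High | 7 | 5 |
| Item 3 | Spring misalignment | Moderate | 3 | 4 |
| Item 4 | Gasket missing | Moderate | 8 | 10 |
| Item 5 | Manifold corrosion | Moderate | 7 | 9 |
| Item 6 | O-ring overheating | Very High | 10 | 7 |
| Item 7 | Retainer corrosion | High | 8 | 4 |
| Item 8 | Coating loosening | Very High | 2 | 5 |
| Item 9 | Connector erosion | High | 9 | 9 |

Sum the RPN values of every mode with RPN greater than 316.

724

RPN = Severity × Occurrence × Detection:
  Item 2: 7 × 5 × 2 = 70
  Item 3: 3 × 4 × 5 = 60
  Item 4: 8 × 10 × 5 = 400
  Item 5: 7 × 9 × 5 = 315
  Item 6: 10 × 7 × 2 = 140
  Item 7: 8 × 4 × 4 = 128
  Item 8: 2 × 5 × 2 = 20
  Item 9: 9 × 9 × 4 = 324
RPN > 316: Item 4 (400), Item 9 (324).
Sum: 400 + 324 = 724.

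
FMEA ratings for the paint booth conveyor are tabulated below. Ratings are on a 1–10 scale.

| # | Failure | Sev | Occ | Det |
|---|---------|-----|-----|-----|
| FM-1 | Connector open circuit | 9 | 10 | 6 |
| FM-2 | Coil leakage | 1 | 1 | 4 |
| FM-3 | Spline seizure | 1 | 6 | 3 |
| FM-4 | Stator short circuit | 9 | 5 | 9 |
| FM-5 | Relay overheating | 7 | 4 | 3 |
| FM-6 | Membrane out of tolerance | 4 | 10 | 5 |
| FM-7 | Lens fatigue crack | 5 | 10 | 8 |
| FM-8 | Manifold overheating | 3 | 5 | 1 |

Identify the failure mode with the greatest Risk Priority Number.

FM-1

RPN = Severity × Occurrence × Detection:
  FM-1: 9 × 10 × 6 = 540
  FM-2: 1 × 1 × 4 = 4
  FM-3: 1 × 6 × 3 = 18
  FM-4: 9 × 5 × 9 = 405
  FM-5: 7 × 4 × 3 = 84
  FM-6: 4 × 10 × 5 = 200
  FM-7: 5 × 10 × 8 = 400
  FM-8: 3 × 5 × 1 = 15
Highest RPN is 540 → FM-1.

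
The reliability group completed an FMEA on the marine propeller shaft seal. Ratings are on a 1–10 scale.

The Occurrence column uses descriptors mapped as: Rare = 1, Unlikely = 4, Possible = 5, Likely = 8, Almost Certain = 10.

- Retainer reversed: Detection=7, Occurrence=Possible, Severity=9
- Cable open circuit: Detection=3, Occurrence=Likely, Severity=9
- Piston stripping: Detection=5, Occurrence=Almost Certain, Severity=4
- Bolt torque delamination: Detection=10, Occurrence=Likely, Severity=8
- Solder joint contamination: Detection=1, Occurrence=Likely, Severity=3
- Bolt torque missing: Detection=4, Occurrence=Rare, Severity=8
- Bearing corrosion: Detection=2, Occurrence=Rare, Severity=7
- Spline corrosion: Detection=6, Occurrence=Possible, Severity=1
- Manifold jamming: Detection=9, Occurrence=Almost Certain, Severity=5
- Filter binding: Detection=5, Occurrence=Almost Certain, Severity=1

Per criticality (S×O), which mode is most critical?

Cable open circuit

Criticality = Severity × Occurrence:
  Retainer reversed: 9 × 5 = 45
  Cable open circuit: 9 × 8 = 72
  Piston stripping: 4 × 10 = 40
  Bolt torque delamination: 8 × 8 = 64
  Solder joint contamination: 3 × 8 = 24
  Bolt torque missing: 8 × 1 = 8
  Bearing corrosion: 7 × 1 = 7
  Spline corrosion: 1 × 5 = 5
  Manifold jamming: 5 × 10 = 50
  Filter binding: 1 × 10 = 10
Highest criticality is 72 → Cable open circuit.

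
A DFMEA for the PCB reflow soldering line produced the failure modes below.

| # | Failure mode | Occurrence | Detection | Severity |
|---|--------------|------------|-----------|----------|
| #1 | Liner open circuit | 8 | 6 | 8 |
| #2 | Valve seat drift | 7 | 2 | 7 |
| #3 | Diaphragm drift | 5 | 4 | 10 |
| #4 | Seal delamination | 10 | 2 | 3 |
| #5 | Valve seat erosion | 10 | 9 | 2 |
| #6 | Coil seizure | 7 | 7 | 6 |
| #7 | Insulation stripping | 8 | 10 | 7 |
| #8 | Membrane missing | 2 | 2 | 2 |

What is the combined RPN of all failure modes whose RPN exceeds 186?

1438

RPN = Severity × Occurrence × Detection:
  #1: 8 × 8 × 6 = 384
  #2: 7 × 7 × 2 = 98
  #3: 10 × 5 × 4 = 200
  #4: 3 × 10 × 2 = 60
  #5: 2 × 10 × 9 = 180
  #6: 6 × 7 × 7 = 294
  #7: 7 × 8 × 10 = 560
  #8: 2 × 2 × 2 = 8
RPN > 186: #1 (384), #3 (200), #6 (294), #7 (560).
Sum: 384 + 200 + 294 + 560 = 1438.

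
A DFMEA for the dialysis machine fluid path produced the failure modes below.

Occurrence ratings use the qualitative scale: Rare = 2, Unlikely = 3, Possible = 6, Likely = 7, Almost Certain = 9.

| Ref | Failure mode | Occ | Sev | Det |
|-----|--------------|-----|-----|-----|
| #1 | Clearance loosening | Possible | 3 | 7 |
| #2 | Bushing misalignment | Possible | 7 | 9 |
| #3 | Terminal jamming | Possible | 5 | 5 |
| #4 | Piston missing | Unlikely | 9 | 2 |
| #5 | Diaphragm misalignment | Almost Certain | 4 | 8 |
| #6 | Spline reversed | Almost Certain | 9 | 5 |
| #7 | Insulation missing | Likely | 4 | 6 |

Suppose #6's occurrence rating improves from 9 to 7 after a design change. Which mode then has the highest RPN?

RPN = Severity × Occurrence × Detection:
  #1: 3 × 6 × 7 = 126
  #2: 7 × 6 × 9 = 378
  #3: 5 × 6 × 5 = 150
  #4: 9 × 3 × 2 = 54
  #5: 4 × 9 × 8 = 288
  #6: 9 × 9 × 5 = 405
  #7: 4 × 7 × 6 = 168
After action: #6 → 9 × 7 × 5 = 315.
Revised RPNs: #2=378, #6=315, #5=288, #7=168, #3=150, #1=126, #4=54.
Highest is now #2 (378).

#2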